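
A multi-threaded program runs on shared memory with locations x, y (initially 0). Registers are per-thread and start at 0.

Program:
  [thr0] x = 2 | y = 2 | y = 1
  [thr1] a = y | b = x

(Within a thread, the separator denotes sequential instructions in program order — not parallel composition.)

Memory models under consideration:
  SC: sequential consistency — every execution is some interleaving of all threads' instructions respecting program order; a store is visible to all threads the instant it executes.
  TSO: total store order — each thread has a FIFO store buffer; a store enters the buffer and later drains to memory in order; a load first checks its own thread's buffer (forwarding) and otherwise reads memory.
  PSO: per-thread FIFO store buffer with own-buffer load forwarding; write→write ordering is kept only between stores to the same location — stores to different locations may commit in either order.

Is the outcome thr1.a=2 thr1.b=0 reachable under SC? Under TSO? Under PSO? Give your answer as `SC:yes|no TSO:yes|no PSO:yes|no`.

outcome vector order: (thr1.a,thr1.b)
under SC → 0/0; 0/2; 1/2; 2/2
under TSO → 0/0; 0/2; 1/2; 2/2
under PSO → 0/0; 0/2; 1/0; 1/2; 2/0; 2/2
target 2/0 ∈ {PSO}

SC:no TSO:no PSO:yes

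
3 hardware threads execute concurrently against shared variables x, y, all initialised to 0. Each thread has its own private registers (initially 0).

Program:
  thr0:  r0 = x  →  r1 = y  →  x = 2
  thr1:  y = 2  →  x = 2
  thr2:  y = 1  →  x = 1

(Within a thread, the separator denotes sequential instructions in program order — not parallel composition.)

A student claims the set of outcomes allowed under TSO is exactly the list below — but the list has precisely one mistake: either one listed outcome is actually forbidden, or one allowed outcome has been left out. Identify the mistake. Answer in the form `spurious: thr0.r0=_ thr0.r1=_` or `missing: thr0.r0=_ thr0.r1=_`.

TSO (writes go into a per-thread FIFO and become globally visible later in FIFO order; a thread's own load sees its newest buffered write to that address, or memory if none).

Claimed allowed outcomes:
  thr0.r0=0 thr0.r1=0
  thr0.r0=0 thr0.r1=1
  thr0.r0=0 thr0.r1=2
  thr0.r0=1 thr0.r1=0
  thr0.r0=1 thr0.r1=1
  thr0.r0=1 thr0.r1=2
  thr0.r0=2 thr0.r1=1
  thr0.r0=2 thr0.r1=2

spurious: thr0.r0=1 thr0.r1=0

outcome vector order: (thr0.r0,thr0.r1)
[TSO] allowed = {0/0; 0/1; 0/2; 1/1; 1/2; 2/1; 2/2}
claimed∖TSO = {1/0}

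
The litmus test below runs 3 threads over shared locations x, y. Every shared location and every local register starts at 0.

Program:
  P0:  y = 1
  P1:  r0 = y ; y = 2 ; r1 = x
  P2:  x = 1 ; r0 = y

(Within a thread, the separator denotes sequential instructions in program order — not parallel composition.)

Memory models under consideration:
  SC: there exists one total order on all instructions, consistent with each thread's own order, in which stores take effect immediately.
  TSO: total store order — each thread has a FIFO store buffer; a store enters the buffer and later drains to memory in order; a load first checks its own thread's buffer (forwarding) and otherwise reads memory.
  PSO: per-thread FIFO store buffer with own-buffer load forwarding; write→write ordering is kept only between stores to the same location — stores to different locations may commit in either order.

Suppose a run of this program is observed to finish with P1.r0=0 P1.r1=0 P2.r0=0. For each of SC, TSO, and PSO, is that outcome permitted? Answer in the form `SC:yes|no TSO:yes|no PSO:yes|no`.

outcome vector order: (P1.r0,P1.r1,P2.r0)
[SC] allowed = {(0,0,1); (0,0,2); (0,1,0); (0,1,1); (0,1,2); (1,0,2); (1,1,0); (1,1,1); (1,1,2)}
[TSO] allowed = {(0,0,0); (0,0,1); (0,0,2); (0,1,0); (0,1,1); (0,1,2); (1,0,0); (1,0,1); (1,0,2); (1,1,0); (1,1,1); (1,1,2)}
[PSO] allowed = {(0,0,0); (0,0,1); (0,0,2); (0,1,0); (0,1,1); (0,1,2); (1,0,0); (1,0,1); (1,0,2); (1,1,0); (1,1,1); (1,1,2)}
target (0,0,0) ∈ {TSO,PSO}

SC:no TSO:yes PSO:yes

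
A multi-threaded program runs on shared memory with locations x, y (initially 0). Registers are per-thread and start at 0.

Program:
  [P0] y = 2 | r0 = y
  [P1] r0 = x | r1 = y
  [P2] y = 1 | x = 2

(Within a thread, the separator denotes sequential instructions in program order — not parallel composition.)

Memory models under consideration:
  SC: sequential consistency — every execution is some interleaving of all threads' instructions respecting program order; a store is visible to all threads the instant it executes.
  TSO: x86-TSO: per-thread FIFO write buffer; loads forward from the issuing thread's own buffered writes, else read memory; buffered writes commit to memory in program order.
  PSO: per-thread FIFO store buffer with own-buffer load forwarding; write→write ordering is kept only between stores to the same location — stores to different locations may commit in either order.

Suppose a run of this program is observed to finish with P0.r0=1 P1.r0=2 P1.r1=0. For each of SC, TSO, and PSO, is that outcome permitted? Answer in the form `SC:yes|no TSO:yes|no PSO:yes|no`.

SC:no TSO:no PSO:yes

outcome vector order: (P0.r0,P1.r0,P1.r1)
SC: 9 outcomes — {100 101 102 121 200 201 202 221 222}
TSO: 9 outcomes — {100 101 102 121 200 201 202 221 222}
PSO: 12 outcomes — {100 101 102 120 121 122 200 201 202 220 221 222}
target 120 ∈ {PSO}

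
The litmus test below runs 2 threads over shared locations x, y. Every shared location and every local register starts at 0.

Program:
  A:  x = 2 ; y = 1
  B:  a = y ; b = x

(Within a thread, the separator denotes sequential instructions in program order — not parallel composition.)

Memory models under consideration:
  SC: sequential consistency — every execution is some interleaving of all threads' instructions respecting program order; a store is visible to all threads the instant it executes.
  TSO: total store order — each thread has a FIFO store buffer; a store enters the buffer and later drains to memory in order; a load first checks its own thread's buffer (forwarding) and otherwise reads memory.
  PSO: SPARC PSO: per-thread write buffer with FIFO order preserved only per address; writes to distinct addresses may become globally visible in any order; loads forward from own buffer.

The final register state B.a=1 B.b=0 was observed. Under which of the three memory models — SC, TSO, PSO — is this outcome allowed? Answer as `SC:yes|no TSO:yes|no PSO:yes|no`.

SC:no TSO:no PSO:yes

outcome vector order: (B.a,B.b)
SC (3): <0 0>; <0 2>; <1 2>
TSO (3): <0 0>; <0 2>; <1 2>
PSO (4): <0 0>; <0 2>; <1 0>; <1 2>
target <1 0> ∈ {PSO}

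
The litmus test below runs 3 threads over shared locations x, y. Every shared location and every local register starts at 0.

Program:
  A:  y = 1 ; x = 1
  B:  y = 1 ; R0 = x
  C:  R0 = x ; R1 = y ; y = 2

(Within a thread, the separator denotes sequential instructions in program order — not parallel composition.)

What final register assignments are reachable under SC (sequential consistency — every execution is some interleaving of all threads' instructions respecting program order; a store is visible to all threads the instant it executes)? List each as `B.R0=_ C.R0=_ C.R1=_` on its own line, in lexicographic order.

B.R0=0 C.R0=0 C.R1=0
B.R0=0 C.R0=0 C.R1=1
B.R0=0 C.R0=1 C.R1=1
B.R0=1 C.R0=0 C.R1=0
B.R0=1 C.R0=0 C.R1=1
B.R0=1 C.R0=1 C.R1=1

outcome vector order: (B.R0,C.R0,C.R1)
|SC outcomes| = 6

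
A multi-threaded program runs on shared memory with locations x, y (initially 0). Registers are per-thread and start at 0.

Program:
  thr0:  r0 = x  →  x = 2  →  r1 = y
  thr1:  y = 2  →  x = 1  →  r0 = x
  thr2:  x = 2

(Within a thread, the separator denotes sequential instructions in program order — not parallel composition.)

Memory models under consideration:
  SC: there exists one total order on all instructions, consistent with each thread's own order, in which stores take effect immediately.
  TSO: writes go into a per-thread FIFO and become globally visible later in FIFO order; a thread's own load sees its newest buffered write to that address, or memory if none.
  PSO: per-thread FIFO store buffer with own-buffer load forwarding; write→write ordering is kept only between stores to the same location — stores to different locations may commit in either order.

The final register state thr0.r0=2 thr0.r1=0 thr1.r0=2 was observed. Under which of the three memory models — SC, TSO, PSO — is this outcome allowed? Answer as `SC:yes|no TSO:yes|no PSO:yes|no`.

outcome vector order: (thr0.r0,thr0.r1,thr1.r0)
SC: 9 outcomes — {<0 0 1> <0 0 2> <0 2 1> <0 2 2> <1 2 1> <1 2 2> <2 0 1> <2 2 1> <2 2 2>}
TSO: 10 outcomes — {<0 0 1> <0 0 2> <0 2 1> <0 2 2> <1 2 1> <1 2 2> <2 0 1> <2 0 2> <2 2 1> <2 2 2>}
PSO: 12 outcomes — {<0 0 1> <0 0 2> <0 2 1> <0 2 2> <1 0 1> <1 0 2> <1 2 1> <1 2 2> <2 0 1> <2 0 2> <2 2 1> <2 2 2>}
target <2 0 2> ∈ {TSO,PSO}

SC:no TSO:yes PSO:yes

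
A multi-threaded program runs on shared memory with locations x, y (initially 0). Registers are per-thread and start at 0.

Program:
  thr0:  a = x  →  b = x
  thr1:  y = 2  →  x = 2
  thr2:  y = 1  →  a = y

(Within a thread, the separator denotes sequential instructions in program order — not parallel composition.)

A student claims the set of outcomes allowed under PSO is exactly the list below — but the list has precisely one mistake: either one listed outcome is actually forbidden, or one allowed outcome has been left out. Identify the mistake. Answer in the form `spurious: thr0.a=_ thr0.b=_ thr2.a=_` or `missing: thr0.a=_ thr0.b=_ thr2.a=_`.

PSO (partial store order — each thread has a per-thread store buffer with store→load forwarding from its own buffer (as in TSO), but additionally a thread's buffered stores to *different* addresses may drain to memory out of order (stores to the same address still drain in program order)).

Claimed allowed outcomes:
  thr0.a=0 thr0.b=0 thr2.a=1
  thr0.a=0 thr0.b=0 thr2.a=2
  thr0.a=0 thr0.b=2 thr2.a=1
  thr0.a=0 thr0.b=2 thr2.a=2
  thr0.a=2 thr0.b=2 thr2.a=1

missing: thr0.a=2 thr0.b=2 thr2.a=2

outcome vector order: (thr0.a,thr0.b,thr2.a)
PSO: 6 outcomes — {001, 002, 021, 022, 221, 222}
PSO∖claimed = {222}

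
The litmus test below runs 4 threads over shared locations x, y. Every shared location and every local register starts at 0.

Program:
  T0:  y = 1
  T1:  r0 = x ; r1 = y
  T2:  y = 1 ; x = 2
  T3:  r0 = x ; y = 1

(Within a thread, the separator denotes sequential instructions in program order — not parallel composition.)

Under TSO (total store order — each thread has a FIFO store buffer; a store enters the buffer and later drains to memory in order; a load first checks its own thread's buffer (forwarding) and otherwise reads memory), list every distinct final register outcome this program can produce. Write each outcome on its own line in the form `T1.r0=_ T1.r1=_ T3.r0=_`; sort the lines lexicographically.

outcome vector order: (T1.r0,T1.r1,T3.r0)
|TSO outcomes| = 6

T1.r0=0 T1.r1=0 T3.r0=0
T1.r0=0 T1.r1=0 T3.r0=2
T1.r0=0 T1.r1=1 T3.r0=0
T1.r0=0 T1.r1=1 T3.r0=2
T1.r0=2 T1.r1=1 T3.r0=0
T1.r0=2 T1.r1=1 T3.r0=2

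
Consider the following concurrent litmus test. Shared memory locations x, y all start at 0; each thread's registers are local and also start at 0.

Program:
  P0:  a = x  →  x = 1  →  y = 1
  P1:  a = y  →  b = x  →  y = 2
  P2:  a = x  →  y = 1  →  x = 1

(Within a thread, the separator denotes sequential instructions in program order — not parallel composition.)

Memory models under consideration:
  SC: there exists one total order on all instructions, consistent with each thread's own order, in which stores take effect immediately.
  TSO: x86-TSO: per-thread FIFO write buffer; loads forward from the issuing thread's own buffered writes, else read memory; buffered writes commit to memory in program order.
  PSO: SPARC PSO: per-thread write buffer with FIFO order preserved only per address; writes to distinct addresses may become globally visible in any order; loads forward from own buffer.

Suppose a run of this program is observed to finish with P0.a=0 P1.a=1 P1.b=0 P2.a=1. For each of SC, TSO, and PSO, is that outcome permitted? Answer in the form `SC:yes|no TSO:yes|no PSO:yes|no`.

outcome vector order: (P0.a,P1.a,P1.b,P2.a)
under SC → <0 0 0 0>; <0 0 0 1>; <0 0 1 0>; <0 0 1 1>; <0 1 0 0>; <0 1 1 0>; <0 1 1 1>; <1 0 0 0>; <1 0 1 0>; <1 1 0 0>; <1 1 1 0>
under TSO → <0 0 0 0>; <0 0 0 1>; <0 0 1 0>; <0 0 1 1>; <0 1 0 0>; <0 1 1 0>; <0 1 1 1>; <1 0 0 0>; <1 0 1 0>; <1 1 0 0>; <1 1 1 0>
under PSO → <0 0 0 0>; <0 0 0 1>; <0 0 1 0>; <0 0 1 1>; <0 1 0 0>; <0 1 0 1>; <0 1 1 0>; <0 1 1 1>; <1 0 0 0>; <1 0 1 0>; <1 1 0 0>; <1 1 1 0>
target <0 1 0 1> ∈ {PSO}

SC:no TSO:no PSO:yes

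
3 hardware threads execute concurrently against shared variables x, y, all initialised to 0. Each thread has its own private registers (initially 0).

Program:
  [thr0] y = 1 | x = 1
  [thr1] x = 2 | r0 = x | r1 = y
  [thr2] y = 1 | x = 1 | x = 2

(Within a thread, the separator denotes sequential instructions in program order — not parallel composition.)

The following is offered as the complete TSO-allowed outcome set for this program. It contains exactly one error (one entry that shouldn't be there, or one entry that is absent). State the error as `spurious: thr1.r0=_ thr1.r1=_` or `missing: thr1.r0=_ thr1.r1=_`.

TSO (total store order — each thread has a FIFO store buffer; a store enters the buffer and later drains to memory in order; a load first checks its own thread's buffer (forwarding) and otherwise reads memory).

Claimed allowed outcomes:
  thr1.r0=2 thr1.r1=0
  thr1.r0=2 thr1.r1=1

outcome vector order: (thr1.r0,thr1.r1)
TSO: 3 outcomes — {<1 1>, <2 0>, <2 1>}
TSO∖claimed = {<1 1>}

missing: thr1.r0=1 thr1.r1=1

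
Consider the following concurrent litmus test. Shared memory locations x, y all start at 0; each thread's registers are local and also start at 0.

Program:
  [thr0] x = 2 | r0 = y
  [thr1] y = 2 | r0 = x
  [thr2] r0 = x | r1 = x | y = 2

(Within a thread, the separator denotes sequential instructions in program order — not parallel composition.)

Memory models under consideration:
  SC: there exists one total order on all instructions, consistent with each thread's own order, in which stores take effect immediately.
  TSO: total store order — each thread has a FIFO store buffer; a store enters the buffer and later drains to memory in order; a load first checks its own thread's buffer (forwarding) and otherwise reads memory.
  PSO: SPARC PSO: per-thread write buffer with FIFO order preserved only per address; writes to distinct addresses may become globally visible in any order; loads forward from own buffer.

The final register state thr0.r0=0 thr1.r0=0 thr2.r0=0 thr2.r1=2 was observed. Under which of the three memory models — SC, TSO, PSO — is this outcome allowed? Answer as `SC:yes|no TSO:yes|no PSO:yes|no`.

outcome vector order: (thr0.r0,thr1.r0,thr2.r0,thr2.r1)
under SC → 0200, 0202, 0222, 2000, 2002, 2022, 2200, 2202, 2222
under TSO → 0000, 0002, 0022, 0200, 0202, 0222, 2000, 2002, 2022, 2200, 2202, 2222
under PSO → 0000, 0002, 0022, 0200, 0202, 0222, 2000, 2002, 2022, 2200, 2202, 2222
target 0002 ∈ {TSO,PSO}

SC:no TSO:yes PSO:yes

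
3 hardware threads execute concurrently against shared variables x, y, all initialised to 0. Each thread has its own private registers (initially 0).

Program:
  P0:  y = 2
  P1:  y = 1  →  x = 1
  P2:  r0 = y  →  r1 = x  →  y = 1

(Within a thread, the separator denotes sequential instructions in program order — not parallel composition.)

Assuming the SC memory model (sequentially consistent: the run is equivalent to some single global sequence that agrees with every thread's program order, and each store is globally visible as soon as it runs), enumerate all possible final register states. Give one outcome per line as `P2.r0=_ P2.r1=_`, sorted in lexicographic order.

P2.r0=0 P2.r1=0
P2.r0=0 P2.r1=1
P2.r0=1 P2.r1=0
P2.r0=1 P2.r1=1
P2.r0=2 P2.r1=0
P2.r0=2 P2.r1=1

outcome vector order: (P2.r0,P2.r1)
|SC outcomes| = 6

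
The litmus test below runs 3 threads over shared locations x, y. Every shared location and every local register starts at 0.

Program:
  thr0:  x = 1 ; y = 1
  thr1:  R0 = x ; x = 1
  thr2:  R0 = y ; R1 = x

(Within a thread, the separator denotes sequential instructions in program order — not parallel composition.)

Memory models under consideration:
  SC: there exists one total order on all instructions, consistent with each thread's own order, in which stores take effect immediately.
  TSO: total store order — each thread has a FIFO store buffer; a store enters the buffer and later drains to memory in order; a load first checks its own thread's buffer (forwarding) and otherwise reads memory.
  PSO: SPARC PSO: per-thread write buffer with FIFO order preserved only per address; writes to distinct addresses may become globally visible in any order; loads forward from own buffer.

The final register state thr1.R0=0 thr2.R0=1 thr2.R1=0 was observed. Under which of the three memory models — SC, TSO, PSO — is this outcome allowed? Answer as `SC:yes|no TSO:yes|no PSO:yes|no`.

outcome vector order: (thr1.R0,thr2.R0,thr2.R1)
[SC] allowed = {(0,0,0) (0,0,1) (0,1,1) (1,0,0) (1,0,1) (1,1,1)}
[TSO] allowed = {(0,0,0) (0,0,1) (0,1,1) (1,0,0) (1,0,1) (1,1,1)}
[PSO] allowed = {(0,0,0) (0,0,1) (0,1,0) (0,1,1) (1,0,0) (1,0,1) (1,1,0) (1,1,1)}
target (0,1,0) ∈ {PSO}

SC:no TSO:no PSO:yes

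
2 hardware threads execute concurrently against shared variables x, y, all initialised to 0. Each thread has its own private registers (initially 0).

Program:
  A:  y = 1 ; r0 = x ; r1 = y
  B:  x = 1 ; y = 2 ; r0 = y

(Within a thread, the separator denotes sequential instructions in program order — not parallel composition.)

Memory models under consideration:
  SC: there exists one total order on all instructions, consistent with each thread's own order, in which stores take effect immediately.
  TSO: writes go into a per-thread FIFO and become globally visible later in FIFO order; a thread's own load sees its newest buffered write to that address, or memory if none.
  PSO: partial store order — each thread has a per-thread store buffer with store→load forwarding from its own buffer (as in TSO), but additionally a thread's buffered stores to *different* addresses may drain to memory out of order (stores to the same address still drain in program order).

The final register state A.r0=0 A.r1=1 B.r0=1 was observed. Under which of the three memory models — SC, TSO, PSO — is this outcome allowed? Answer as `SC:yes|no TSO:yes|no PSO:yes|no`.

SC:no TSO:yes PSO:yes

outcome vector order: (A.r0,A.r1,B.r0)
SC: 5 outcomes — {(0,1,2); (0,2,2); (1,1,1); (1,1,2); (1,2,2)}
TSO: 6 outcomes — {(0,1,1); (0,1,2); (0,2,2); (1,1,1); (1,1,2); (1,2,2)}
PSO: 6 outcomes — {(0,1,1); (0,1,2); (0,2,2); (1,1,1); (1,1,2); (1,2,2)}
target (0,1,1) ∈ {TSO,PSO}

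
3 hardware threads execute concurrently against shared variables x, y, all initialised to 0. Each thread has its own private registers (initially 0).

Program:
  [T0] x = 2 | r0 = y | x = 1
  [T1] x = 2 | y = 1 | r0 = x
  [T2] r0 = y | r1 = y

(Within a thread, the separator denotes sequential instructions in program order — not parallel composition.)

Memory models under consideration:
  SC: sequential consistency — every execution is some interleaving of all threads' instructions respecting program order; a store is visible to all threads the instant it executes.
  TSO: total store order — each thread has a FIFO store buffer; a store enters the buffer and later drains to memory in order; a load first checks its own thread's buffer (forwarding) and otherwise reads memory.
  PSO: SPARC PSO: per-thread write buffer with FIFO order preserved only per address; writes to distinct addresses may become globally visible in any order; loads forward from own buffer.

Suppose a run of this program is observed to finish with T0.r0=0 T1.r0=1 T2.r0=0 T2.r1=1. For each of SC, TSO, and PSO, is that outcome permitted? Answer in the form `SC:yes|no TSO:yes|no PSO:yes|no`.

outcome vector order: (T0.r0,T1.r0,T2.r0,T2.r1)
under SC → 0100, 0101, 0111, 0200, 0201, 0211, 1100, 1101, 1111, 1200, 1201, 1211
under TSO → 0100, 0101, 0111, 0200, 0201, 0211, 1100, 1101, 1111, 1200, 1201, 1211
under PSO → 0100, 0101, 0111, 0200, 0201, 0211, 1100, 1101, 1111, 1200, 1201, 1211
target 0101 ∈ {SC,TSO,PSO}

SC:yes TSO:yes PSO:yes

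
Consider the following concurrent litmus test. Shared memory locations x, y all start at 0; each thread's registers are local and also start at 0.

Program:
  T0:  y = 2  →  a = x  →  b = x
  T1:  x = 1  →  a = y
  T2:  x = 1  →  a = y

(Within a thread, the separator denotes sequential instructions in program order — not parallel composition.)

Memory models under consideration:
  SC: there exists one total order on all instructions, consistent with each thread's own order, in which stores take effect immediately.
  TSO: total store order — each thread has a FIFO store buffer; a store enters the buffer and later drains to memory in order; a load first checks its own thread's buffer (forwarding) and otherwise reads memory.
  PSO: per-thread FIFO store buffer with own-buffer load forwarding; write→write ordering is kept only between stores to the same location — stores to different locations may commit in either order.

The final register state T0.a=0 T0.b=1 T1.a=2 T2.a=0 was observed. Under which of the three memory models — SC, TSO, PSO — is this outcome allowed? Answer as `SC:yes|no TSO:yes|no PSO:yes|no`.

outcome vector order: (T0.a,T0.b,T1.a,T2.a)
under SC → <0 0 2 2> <0 1 2 2> <1 1 0 0> <1 1 0 2> <1 1 2 0> <1 1 2 2>
under TSO → <0 0 0 0> <0 0 0 2> <0 0 2 0> <0 0 2 2> <0 1 0 0> <0 1 0 2> <0 1 2 0> <0 1 2 2> <1 1 0 0> <1 1 0 2> <1 1 2 0> <1 1 2 2>
under PSO → <0 0 0 0> <0 0 0 2> <0 0 2 0> <0 0 2 2> <0 1 0 0> <0 1 0 2> <0 1 2 0> <0 1 2 2> <1 1 0 0> <1 1 0 2> <1 1 2 0> <1 1 2 2>
target <0 1 2 0> ∈ {TSO,PSO}

SC:no TSO:yes PSO:yes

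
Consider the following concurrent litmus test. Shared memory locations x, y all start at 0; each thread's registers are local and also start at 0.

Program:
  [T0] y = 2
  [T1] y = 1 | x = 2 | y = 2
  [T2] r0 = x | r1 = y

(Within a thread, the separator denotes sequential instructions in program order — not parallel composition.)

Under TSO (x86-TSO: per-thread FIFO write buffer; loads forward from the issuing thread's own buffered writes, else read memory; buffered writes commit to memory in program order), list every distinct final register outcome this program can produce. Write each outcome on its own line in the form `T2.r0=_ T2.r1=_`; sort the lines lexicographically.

T2.r0=0 T2.r1=0
T2.r0=0 T2.r1=1
T2.r0=0 T2.r1=2
T2.r0=2 T2.r1=1
T2.r0=2 T2.r1=2

outcome vector order: (T2.r0,T2.r1)
|TSO outcomes| = 5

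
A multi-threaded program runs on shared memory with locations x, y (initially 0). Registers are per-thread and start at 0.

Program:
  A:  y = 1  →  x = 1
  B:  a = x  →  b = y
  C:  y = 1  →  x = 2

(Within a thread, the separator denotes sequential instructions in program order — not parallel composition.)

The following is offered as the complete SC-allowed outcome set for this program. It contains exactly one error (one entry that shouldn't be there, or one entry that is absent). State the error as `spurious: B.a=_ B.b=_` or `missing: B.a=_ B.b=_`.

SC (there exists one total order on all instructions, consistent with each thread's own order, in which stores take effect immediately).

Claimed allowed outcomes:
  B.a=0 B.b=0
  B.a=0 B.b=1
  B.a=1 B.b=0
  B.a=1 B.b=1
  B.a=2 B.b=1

spurious: B.a=1 B.b=0

outcome vector order: (B.a,B.b)
under SC → 00 01 11 21
claimed∖SC = {10}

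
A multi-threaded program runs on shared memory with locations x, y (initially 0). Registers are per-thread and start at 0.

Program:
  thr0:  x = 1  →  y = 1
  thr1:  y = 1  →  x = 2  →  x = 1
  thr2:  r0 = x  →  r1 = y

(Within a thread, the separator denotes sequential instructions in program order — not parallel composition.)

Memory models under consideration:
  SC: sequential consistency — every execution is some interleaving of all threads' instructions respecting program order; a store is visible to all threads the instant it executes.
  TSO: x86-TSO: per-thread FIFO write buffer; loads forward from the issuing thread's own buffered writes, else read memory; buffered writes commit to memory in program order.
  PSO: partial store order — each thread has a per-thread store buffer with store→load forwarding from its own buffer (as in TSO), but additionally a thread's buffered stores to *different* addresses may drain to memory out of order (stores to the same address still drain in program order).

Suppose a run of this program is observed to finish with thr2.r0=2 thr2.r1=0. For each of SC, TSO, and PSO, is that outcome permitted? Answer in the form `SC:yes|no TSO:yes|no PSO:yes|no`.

outcome vector order: (thr2.r0,thr2.r1)
SC: 5 outcomes — {<0 0> <0 1> <1 0> <1 1> <2 1>}
TSO: 5 outcomes — {<0 0> <0 1> <1 0> <1 1> <2 1>}
PSO: 6 outcomes — {<0 0> <0 1> <1 0> <1 1> <2 0> <2 1>}
target <2 0> ∈ {PSO}

SC:no TSO:no PSO:yes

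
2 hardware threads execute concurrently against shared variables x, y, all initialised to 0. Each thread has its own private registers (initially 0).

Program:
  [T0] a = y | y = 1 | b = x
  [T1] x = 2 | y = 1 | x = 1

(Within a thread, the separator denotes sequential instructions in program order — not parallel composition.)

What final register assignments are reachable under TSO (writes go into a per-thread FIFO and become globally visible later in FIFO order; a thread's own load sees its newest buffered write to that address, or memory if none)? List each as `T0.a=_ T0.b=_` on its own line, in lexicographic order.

outcome vector order: (T0.a,T0.b)
|TSO outcomes| = 5

T0.a=0 T0.b=0
T0.a=0 T0.b=1
T0.a=0 T0.b=2
T0.a=1 T0.b=1
T0.a=1 T0.b=2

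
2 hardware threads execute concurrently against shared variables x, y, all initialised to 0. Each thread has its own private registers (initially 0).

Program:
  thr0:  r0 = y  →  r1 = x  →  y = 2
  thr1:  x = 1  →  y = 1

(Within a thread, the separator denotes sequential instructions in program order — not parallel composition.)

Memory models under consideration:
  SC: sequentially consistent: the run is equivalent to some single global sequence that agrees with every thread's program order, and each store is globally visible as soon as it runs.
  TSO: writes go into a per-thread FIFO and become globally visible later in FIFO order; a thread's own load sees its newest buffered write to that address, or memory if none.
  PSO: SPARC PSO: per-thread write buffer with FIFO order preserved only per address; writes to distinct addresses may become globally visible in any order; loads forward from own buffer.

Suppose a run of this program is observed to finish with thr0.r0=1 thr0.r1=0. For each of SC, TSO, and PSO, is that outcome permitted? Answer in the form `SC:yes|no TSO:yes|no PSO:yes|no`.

outcome vector order: (thr0.r0,thr0.r1)
SC: 3 outcomes — {(0,0), (0,1), (1,1)}
TSO: 3 outcomes — {(0,0), (0,1), (1,1)}
PSO: 4 outcomes — {(0,0), (0,1), (1,0), (1,1)}
target (1,0) ∈ {PSO}

SC:no TSO:no PSO:yes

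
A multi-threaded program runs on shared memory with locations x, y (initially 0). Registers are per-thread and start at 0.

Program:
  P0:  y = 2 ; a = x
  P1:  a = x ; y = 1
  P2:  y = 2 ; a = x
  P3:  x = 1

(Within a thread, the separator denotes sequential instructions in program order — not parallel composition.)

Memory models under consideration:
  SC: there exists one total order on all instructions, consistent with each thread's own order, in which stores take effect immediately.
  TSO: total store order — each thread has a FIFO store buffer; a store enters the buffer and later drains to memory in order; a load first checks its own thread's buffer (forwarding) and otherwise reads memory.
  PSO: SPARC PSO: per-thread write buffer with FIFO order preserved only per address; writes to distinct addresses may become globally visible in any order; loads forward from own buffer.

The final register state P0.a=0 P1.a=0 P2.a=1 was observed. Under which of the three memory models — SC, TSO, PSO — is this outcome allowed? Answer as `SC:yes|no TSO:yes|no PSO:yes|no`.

outcome vector order: (P0.a,P1.a,P2.a)
[SC] allowed = {(0,0,0) (0,0,1) (0,1,0) (0,1,1) (1,0,0) (1,0,1) (1,1,0) (1,1,1)}
[TSO] allowed = {(0,0,0) (0,0,1) (0,1,0) (0,1,1) (1,0,0) (1,0,1) (1,1,0) (1,1,1)}
[PSO] allowed = {(0,0,0) (0,0,1) (0,1,0) (0,1,1) (1,0,0) (1,0,1) (1,1,0) (1,1,1)}
target (0,0,1) ∈ {SC,TSO,PSO}

SC:yes TSO:yes PSO:yes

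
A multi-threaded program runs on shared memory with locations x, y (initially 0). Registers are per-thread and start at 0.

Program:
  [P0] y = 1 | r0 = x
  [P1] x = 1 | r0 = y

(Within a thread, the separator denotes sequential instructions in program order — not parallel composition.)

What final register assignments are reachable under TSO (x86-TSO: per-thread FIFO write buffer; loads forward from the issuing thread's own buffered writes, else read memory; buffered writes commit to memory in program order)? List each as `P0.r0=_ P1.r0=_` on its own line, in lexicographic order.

outcome vector order: (P0.r0,P1.r0)
|TSO outcomes| = 4

P0.r0=0 P1.r0=0
P0.r0=0 P1.r0=1
P0.r0=1 P1.r0=0
P0.r0=1 P1.r0=1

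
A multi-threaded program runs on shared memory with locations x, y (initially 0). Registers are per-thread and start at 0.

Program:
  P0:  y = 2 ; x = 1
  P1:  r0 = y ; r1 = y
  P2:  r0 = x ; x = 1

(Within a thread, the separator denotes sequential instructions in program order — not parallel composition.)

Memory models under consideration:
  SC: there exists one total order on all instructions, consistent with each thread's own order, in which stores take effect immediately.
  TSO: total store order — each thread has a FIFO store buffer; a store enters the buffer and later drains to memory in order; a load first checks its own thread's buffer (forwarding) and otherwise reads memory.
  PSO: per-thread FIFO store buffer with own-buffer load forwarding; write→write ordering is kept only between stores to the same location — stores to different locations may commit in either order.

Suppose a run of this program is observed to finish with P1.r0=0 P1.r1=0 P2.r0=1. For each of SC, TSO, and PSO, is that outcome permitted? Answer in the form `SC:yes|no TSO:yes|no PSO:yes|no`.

outcome vector order: (P1.r0,P1.r1,P2.r0)
under SC → <0 0 0>, <0 0 1>, <0 2 0>, <0 2 1>, <2 2 0>, <2 2 1>
under TSO → <0 0 0>, <0 0 1>, <0 2 0>, <0 2 1>, <2 2 0>, <2 2 1>
under PSO → <0 0 0>, <0 0 1>, <0 2 0>, <0 2 1>, <2 2 0>, <2 2 1>
target <0 0 1> ∈ {SC,TSO,PSO}

SC:yes TSO:yes PSO:yes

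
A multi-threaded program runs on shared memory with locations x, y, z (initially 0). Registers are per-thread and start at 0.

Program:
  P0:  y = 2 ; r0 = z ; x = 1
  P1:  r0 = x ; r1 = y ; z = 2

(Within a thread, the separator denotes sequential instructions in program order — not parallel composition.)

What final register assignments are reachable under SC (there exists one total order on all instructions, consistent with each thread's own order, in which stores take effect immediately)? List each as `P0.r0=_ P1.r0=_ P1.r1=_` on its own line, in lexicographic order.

P0.r0=0 P1.r0=0 P1.r1=0
P0.r0=0 P1.r0=0 P1.r1=2
P0.r0=0 P1.r0=1 P1.r1=2
P0.r0=2 P1.r0=0 P1.r1=0
P0.r0=2 P1.r0=0 P1.r1=2

outcome vector order: (P0.r0,P1.r0,P1.r1)
|SC outcomes| = 5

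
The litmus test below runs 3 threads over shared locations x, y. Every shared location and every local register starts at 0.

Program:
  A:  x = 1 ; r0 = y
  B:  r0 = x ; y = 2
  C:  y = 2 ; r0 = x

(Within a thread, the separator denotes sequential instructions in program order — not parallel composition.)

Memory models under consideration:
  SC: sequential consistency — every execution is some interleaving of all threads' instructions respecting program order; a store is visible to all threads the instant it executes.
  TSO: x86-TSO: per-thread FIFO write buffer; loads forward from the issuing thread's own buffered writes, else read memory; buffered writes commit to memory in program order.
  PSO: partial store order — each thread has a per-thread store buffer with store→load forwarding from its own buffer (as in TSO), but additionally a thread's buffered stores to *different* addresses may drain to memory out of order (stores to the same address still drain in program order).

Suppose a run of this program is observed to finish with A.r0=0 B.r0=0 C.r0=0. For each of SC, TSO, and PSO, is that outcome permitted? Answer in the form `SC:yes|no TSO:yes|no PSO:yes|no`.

outcome vector order: (A.r0,B.r0,C.r0)
SC (6): 001 011 200 201 210 211
TSO (8): 000 001 010 011 200 201 210 211
PSO (8): 000 001 010 011 200 201 210 211
target 000 ∈ {TSO,PSO}

SC:no TSO:yes PSO:yes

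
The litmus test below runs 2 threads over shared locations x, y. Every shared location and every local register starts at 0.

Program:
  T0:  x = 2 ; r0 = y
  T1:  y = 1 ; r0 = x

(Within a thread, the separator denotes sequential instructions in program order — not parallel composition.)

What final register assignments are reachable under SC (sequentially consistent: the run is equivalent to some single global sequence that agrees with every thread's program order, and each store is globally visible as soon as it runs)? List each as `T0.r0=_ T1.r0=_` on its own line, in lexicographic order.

T0.r0=0 T1.r0=2
T0.r0=1 T1.r0=0
T0.r0=1 T1.r0=2

outcome vector order: (T0.r0,T1.r0)
|SC outcomes| = 3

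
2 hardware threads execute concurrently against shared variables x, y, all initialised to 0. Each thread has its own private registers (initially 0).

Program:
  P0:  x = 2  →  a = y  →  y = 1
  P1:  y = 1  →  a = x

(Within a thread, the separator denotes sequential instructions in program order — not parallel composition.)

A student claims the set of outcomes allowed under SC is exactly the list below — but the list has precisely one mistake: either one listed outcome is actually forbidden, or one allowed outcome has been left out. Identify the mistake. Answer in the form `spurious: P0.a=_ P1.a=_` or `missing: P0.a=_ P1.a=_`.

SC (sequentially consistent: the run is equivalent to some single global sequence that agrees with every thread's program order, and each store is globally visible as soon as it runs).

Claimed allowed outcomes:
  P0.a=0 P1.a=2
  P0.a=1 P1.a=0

missing: P0.a=1 P1.a=2

outcome vector order: (P0.a,P1.a)
SC: 3 outcomes — {(0,2), (1,0), (1,2)}
SC∖claimed = {(1,2)}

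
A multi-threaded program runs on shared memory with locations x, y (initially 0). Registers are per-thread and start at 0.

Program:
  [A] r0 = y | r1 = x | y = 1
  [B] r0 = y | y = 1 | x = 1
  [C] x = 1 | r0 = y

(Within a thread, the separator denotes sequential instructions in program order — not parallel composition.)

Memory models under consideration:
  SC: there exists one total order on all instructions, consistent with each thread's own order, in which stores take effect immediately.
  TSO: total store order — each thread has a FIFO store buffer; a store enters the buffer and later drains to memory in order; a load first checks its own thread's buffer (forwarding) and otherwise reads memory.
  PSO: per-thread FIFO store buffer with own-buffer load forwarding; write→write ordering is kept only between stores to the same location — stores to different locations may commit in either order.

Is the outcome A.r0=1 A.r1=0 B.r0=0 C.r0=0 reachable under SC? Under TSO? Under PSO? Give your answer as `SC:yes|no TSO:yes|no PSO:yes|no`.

SC:no TSO:yes PSO:yes

outcome vector order: (A.r0,A.r1,B.r0,C.r0)
SC (11): 0/0/0/0, 0/0/0/1, 0/0/1/0, 0/0/1/1, 0/1/0/0, 0/1/0/1, 0/1/1/0, 0/1/1/1, 1/0/0/1, 1/1/0/0, 1/1/0/1
TSO (12): 0/0/0/0, 0/0/0/1, 0/0/1/0, 0/0/1/1, 0/1/0/0, 0/1/0/1, 0/1/1/0, 0/1/1/1, 1/0/0/0, 1/0/0/1, 1/1/0/0, 1/1/0/1
PSO (12): 0/0/0/0, 0/0/0/1, 0/0/1/0, 0/0/1/1, 0/1/0/0, 0/1/0/1, 0/1/1/0, 0/1/1/1, 1/0/0/0, 1/0/0/1, 1/1/0/0, 1/1/0/1
target 1/0/0/0 ∈ {TSO,PSO}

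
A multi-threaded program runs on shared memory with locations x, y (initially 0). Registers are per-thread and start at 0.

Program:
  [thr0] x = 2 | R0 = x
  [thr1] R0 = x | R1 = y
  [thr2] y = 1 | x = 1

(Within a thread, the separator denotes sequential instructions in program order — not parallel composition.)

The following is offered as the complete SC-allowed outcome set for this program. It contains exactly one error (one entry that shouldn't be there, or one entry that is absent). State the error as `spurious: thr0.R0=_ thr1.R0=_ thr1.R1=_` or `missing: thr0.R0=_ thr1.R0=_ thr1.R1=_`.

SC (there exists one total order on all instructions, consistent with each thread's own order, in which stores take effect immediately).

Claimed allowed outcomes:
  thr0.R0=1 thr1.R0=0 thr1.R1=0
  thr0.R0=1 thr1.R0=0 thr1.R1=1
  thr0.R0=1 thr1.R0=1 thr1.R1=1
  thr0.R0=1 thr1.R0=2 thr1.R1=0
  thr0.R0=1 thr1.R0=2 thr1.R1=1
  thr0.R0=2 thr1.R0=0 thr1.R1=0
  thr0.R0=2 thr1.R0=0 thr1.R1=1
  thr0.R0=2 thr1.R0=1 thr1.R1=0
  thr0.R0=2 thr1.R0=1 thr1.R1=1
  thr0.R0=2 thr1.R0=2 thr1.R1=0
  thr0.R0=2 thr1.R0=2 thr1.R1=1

outcome vector order: (thr0.R0,thr1.R0,thr1.R1)
SC: 10 outcomes — {1/0/0 1/0/1 1/1/1 1/2/0 1/2/1 2/0/0 2/0/1 2/1/1 2/2/0 2/2/1}
claimed∖SC = {2/1/0}

spurious: thr0.R0=2 thr1.R0=1 thr1.R1=0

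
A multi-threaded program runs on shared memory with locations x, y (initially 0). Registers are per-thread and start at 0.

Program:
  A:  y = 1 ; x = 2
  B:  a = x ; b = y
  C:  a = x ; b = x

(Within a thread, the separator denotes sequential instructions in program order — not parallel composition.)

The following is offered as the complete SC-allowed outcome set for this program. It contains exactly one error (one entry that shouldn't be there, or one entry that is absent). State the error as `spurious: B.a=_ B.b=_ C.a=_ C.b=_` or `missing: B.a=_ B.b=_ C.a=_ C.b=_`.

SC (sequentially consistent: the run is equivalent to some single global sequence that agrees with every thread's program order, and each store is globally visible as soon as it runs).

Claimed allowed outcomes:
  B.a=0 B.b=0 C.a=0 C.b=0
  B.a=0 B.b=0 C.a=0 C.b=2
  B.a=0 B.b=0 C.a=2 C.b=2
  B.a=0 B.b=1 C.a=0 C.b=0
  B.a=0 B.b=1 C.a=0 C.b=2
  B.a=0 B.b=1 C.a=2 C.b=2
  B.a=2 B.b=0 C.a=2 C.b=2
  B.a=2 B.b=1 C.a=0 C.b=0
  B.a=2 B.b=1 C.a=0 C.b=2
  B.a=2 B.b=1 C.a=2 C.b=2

spurious: B.a=2 B.b=0 C.a=2 C.b=2

outcome vector order: (B.a,B.b,C.a,C.b)
SC (9): 0/0/0/0, 0/0/0/2, 0/0/2/2, 0/1/0/0, 0/1/0/2, 0/1/2/2, 2/1/0/0, 2/1/0/2, 2/1/2/2
claimed∖SC = {2/0/2/2}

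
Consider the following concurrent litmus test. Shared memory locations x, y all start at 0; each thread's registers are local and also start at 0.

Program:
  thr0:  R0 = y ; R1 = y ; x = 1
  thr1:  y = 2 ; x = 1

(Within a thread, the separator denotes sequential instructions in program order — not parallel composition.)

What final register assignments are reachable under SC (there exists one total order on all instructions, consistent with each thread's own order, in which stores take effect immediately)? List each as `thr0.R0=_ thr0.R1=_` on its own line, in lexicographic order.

thr0.R0=0 thr0.R1=0
thr0.R0=0 thr0.R1=2
thr0.R0=2 thr0.R1=2

outcome vector order: (thr0.R0,thr0.R1)
|SC outcomes| = 3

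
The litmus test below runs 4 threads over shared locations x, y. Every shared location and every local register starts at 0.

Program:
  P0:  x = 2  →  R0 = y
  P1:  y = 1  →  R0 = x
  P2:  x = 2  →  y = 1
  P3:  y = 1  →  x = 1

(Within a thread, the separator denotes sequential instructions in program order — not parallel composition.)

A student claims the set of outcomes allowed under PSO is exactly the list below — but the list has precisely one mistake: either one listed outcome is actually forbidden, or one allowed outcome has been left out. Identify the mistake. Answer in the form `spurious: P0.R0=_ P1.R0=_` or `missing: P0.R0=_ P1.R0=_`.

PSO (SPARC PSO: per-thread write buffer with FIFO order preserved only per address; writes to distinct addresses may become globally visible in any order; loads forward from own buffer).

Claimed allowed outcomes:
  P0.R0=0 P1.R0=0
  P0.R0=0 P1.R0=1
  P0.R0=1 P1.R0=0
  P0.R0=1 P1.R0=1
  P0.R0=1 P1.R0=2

missing: P0.R0=0 P1.R0=2

outcome vector order: (P0.R0,P1.R0)
PSO: 6 outcomes — {0/0 0/1 0/2 1/0 1/1 1/2}
PSO∖claimed = {0/2}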